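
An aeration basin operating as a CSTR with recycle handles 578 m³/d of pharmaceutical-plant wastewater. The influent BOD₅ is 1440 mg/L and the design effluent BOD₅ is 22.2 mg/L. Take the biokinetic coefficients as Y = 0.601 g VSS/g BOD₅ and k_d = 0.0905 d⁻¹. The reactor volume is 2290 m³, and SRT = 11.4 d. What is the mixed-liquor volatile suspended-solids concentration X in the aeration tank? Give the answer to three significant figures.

X ≈ 1210 mg/L

X = Y·Q·ΔS·θ_c / [V·(1 + k_d θ_c)] = 0.601 × 578 × (1440 − 22.2) × 11.4 / [2290 × (1 + 0.0905 × 11.4)] = 1207 mg/L.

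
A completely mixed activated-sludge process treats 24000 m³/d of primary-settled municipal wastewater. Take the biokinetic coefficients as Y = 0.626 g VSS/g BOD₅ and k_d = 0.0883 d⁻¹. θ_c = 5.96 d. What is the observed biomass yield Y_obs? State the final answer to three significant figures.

Observed yield with endogenous decay: Y_obs = Y / (1 + k_d·θ_c) = 0.626 / (1 + 0.0883 × 5.96) = 0.626 / 1.526 = 0.4102 g VSS/g BOD₅.

Y_obs ≈ 0.410 g VSS/g BOD₅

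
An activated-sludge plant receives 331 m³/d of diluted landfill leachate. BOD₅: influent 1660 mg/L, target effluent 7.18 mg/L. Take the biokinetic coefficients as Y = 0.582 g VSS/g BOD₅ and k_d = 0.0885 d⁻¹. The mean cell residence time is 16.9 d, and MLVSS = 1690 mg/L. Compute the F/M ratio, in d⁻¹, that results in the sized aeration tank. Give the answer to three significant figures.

F/M ≈ 0.255 d⁻¹

Rearranging the biomass balance for a CMAS with decay, V = Y·Q·ΔS·θ_c / [X·(1+k_d θ_c)] = 0.582 × 331 × (1660 − 7.18) × 16.9 / [1690 × (1 + 0.0885 × 16.9)] = 5.38×10^6 / 4218 = 1276 m³.
F/M = applied load / biomass = Q·S₀/(V·X) = 331 × 1660 / (1276 × 1690) = 0.2548 d⁻¹.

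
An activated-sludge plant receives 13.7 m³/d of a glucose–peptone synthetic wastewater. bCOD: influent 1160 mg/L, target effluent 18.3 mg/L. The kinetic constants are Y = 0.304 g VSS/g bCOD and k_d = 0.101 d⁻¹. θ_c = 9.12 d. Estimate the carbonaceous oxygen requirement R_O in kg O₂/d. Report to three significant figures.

R_O ≈ 12.1 kg O₂/d

Y_obs = Y / (1 + k_d θ_c) = 0.304 / (1 + 0.101 × 9.12) = 0.304 / 1.921 = 0.1582.
ΔS = 1160 − 18.3 = 1142 mg/L, so the substrate removal rate is 13.7 × 1142/1000 = 15.64 kg bCOD/d.
P_X = Y_obs·Q·(S₀ − S) = 0.1582 × 15.64 = 2.475 kg VSS/d.
Carbonaceous O₂ demand = substrate oxidised − cell-mass equivalent = 15.64 − 1.42 × 2.475 = 12.13 kg O₂/d.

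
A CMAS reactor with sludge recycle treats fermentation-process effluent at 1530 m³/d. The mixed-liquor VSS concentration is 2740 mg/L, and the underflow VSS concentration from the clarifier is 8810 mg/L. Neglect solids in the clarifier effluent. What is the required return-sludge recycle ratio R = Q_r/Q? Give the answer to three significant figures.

R ≈ 0.451

Mass balance around the secondary clarifier (neglecting effluent solids): R = X / (X_r − X) = 2740 / (8810 − 2740) = 0.4514.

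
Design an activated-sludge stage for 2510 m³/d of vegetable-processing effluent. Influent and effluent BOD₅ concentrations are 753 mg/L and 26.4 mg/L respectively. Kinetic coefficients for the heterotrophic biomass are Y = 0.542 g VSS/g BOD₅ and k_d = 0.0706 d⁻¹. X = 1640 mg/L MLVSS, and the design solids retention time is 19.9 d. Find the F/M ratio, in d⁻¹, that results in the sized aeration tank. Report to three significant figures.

F/M ≈ 0.231 d⁻¹

Rearranging the biomass balance for a CMAS with decay, V = Y·Q·ΔS·θ_c / [X·(1+k_d θ_c)] = 0.542 × 2510 × (753 − 26.4) × 19.9 / [1640 × (1 + 0.0706 × 19.9)] = 1.97×10^7 / 3944 = 4987 m³.
F/M = Q·S₀ / (V·X) = 2510 × 753 / (4987 × 1640) = 0.2311 g BOD₅·(g VSS·d)⁻¹.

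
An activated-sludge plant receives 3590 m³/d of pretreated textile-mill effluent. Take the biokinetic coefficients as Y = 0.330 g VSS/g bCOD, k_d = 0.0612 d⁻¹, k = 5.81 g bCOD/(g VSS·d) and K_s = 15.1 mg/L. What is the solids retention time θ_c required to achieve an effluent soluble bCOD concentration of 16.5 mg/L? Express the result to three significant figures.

θ_c ≈ 1.06 d

At the target effluent, Y k S/(K_s+S) = 0.330×5.81×16.5/31.60 = 1.001 d⁻¹.
1/θ_c = 1.001 − 0.0612 = 0.9399 d⁻¹, so θ_c = 1.064 d.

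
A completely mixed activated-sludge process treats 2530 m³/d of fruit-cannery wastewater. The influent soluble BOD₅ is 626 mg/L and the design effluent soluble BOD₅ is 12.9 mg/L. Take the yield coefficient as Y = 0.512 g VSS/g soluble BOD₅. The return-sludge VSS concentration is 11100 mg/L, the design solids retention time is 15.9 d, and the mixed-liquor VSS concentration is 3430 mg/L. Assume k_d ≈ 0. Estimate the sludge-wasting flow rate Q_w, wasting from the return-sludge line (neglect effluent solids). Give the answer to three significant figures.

With k_d = 0 the design equation reduces to V = Y Q (S₀−S) θ_c / X = 0.512 × 2530 × (626 − 12.9) × 15.9 / 3430 = 3681 m³.
θ_c = V·X/(Q_w·X_r) when wasting from the recycle, so Q_w = V·X/(θ_c·X_r) = 3681 × 3430 / (15.9 × 11100) = 71.55 m³/d.

Q_w ≈ 71.5 m³/d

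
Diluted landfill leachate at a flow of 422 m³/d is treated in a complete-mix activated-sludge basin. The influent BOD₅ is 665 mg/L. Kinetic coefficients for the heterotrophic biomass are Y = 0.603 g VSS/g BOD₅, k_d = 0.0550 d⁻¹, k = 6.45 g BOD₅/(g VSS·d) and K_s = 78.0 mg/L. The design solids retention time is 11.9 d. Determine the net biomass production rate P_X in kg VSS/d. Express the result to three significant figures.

From the Monod/SRT balance for a CMAS, S = K_s·(1+k_d θ_c)/[θ_c·(Y k − k_d) − 1] = 78.0 × (1 + 0.0550 × 11.9) / [11.9 × (0.603 × 6.45 − 0.0550) − 1] = 129.1 / 44.63 = 2.892 mg/L.
Y_obs = Y / (1 + k_d θ_c) = 0.603 / (1 + 0.0550 × 11.9) = 0.603 / 1.655 = 0.3645.
Mass of BOD₅ removed per day: Q(S₀ − S) = 422 × 662.1 g/m³ = 279.4 kg/d.
Net biomass production P_X = Y_obs × Q·(S₀ − S) = 0.3645 × 279.4 = 101.8 kg VSS/d.

P_X ≈ 102 kg VSS/d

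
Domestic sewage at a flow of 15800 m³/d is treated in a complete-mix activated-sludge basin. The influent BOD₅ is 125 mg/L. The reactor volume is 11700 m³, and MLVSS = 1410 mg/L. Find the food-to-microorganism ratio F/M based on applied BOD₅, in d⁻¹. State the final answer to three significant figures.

Food-to-microorganism ratio F/M = Q S₀ / (V X) = 15800 × 125 / (11700 × 1410) = 0.1197 d⁻¹.

F/M ≈ 0.120 d⁻¹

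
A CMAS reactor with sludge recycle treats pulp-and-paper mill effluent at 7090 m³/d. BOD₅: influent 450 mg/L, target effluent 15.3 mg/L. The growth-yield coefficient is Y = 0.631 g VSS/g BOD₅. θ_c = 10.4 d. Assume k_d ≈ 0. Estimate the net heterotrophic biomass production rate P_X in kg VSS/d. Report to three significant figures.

P_X ≈ 1940 kg VSS/d

No decay correction is needed, so Y_obs = Y = 0.631.
Mass of BOD₅ removed per day: Q(S₀ − S) = 7090 × 434.7 g/m³ = 3082 kg/d.
So the net sludge growth is P_X = 0.6310 × 3082 = 1945 kg VSS/d.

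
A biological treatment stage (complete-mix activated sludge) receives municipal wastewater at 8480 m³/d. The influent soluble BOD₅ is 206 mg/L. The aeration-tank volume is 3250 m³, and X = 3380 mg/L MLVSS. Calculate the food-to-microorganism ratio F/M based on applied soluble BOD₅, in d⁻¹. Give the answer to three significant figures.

F/M ≈ 0.159 d⁻¹

F/M = applied load / biomass = Q·S₀/(V·X) = 8480 × 206 / (3250 × 3380) = 0.1590 d⁻¹.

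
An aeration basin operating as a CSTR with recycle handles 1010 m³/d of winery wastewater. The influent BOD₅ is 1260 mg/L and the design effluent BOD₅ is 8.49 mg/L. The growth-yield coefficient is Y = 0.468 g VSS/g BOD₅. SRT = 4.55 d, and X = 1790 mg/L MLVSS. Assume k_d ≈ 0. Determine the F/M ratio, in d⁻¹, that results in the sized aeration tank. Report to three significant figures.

F/M ≈ 0.473 d⁻¹

With k_d = 0 the design equation reduces to V = Y Q (S₀−S) θ_c / X = 0.468 × 1010 × (1260 − 8.49) × 4.55 / 1790 = 1504 m³.
F/M = Q·S₀ / (V·X) = 1010 × 1260 / (1504 × 1790) = 0.4728 g BOD₅·(g VSS·d)⁻¹.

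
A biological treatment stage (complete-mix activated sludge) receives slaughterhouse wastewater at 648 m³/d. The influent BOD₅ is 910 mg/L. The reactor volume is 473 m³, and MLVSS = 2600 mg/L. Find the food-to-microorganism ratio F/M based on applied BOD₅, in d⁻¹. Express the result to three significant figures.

F/M ≈ 0.479 d⁻¹

F/M = Q·S₀ / (V·X) = 648 × 910 / (473.0 × 2600) = 0.4795 g BOD₅·(g VSS·d)⁻¹.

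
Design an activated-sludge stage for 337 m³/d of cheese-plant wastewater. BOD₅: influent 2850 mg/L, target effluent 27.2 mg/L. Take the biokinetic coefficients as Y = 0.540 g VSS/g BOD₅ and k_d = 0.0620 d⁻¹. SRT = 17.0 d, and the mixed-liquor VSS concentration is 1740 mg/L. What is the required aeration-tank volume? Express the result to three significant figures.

Steady-state biomass mass balance: V·X·(1 + k_d·θ_c) = Y·Q·(S₀ − S)·θ_c, so V = 0.540 × 337 × (2850 − 27.2) × 17.0 / [1740 × (1 + 0.0620 × 17.0)] = 8.73×10^6 / 3574 = 2443 m³.

V ≈ 2440 m³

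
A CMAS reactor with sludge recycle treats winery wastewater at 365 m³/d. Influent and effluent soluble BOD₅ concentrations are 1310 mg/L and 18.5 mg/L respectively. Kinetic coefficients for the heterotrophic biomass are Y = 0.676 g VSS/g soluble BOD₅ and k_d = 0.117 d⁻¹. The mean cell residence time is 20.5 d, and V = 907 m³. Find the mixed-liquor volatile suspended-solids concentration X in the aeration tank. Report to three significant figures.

X ≈ 2120 mg/L

From V·X·(1 + k_d·θ_c) = Y·Q·(S₀ − S)·θ_c: X = 0.676 × 365 × (1310 − 18.5) × 20.5 / [907 × (1 + 0.117 × 20.5)] = 2119 mg/L.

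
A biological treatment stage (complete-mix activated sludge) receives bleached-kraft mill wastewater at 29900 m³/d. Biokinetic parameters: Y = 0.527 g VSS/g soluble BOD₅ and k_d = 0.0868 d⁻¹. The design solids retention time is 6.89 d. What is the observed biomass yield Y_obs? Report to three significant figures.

Observed yield with endogenous decay: Y_obs = Y / (1 + k_d·θ_c) = 0.527 / (1 + 0.0868 × 6.89) = 0.527 / 1.598 = 0.3298 g VSS/g soluble BOD₅.

Y_obs ≈ 0.330 g VSS/g soluble BOD₅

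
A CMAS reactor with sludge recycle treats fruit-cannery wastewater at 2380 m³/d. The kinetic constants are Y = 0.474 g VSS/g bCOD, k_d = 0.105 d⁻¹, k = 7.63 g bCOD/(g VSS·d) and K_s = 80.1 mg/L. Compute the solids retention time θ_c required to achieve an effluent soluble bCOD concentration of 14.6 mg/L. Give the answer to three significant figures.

Specific growth rate at S = 14.6 mg/L: μ = YkS/(K_s+S) = 0.474·7.63·14.6/(80.1+14.6) = 0.5576 d⁻¹.
1/θ_c = 0.5576 − 0.105 = 0.4526 d⁻¹, so θ_c = 2.210 d.

θ_c ≈ 2.21 d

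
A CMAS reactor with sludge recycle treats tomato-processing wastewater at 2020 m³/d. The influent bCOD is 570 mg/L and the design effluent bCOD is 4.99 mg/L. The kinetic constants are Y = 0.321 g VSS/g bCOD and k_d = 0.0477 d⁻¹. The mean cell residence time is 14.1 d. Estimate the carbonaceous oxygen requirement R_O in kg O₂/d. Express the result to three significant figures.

R_O ≈ 830 kg O₂/d

Y_obs = Y / (1 + k_d θ_c) = 0.321 / (1 + 0.0477 × 14.1) = 0.321 / 1.673 = 0.1919.
Mass of bCOD removed per day: Q(S₀ − S) = 2020 × 565.0 g/m³ = 1141 kg/d.
Net sludge production P_X = 0.1919 × 1141 = 219.0 kg VSS/d.
Carbonaceous O₂ demand = substrate oxidised − cell-mass equivalent = 1141 − 1.42 × 219.0 = 830.3 kg O₂/d.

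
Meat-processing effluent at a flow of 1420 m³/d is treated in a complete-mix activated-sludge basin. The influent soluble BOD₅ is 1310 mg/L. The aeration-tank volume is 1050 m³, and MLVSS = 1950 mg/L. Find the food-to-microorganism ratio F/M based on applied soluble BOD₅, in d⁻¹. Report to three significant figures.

F/M = Q·S₀ / (V·X) = 1420 × 1310 / (1050 × 1950) = 0.9085 g soluble BOD₅·(g VSS·d)⁻¹.

F/M ≈ 0.909 d⁻¹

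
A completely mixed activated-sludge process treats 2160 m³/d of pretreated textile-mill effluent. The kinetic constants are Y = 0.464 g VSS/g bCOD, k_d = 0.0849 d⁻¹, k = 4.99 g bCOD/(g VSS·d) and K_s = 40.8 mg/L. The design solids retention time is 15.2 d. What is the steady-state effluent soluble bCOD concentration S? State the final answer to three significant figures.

Effluent substrate depends only on kinetics and SRT: S = K_s(1 + k_d θ_c) / [θ_c(Yk − k_d) − 1] = 40.8 × (1 + 0.0849 × 15.2) / [15.2 × (0.464 × 4.99 − 0.0849) − 1] = 93.45 / 32.90 = 2.840 mg/L.

S ≈ 2.84 mg/L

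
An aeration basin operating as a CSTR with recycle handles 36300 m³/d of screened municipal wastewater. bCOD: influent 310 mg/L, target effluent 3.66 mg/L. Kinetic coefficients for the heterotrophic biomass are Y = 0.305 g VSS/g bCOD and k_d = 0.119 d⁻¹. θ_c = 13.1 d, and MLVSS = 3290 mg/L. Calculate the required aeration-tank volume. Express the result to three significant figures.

V ≈ 5280 m³

Rearranging the biomass balance for a CMAS with decay, V = Y·Q·ΔS·θ_c / [X·(1+k_d θ_c)] = 0.305 × 36300 × (310 − 3.66) × 13.1 / [3290 × (1 + 0.119 × 13.1)] = 4.44×10^7 / 8419 = 5278 m³.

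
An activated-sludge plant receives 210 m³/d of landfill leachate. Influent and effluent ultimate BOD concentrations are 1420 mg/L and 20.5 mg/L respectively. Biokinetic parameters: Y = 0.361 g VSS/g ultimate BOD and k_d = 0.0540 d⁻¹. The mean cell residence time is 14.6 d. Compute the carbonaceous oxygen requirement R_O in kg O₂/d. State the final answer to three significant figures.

R_O ≈ 210 kg O₂/d

Correct the yield for decay: Y_obs = Y/(1 + k_d θ_c) = 0.361 / (1 + 0.0540 × 14.6) = 0.361 / 1.788 = 0.2019.
Q·(S₀ − S) = 210 × (1420 − 20.5) × 10⁻³ = 293.9 kg/d removed.
Net sludge production P_X = 0.2019 × 293.9 = 59.32 kg VSS/d.
Carbonaceous O₂ demand = substrate oxidised − cell-mass equivalent = 293.9 − 1.42 × 59.32 = 209.7 kg O₂/d.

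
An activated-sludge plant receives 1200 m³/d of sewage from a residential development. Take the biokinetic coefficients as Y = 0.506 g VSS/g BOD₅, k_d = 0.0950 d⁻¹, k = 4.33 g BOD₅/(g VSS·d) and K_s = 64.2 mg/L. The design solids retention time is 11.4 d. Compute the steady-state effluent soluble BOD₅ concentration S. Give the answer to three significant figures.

From the Monod/SRT balance for a CMAS, S = K_s·(1+k_d θ_c)/[θ_c·(Y k − k_d) − 1] = 64.2 × (1 + 0.0950 × 11.4) / [11.4 × (0.506 × 4.33 − 0.0950) − 1] = 133.7 / 22.89 = 5.841 mg/L.

S ≈ 5.84 mg/L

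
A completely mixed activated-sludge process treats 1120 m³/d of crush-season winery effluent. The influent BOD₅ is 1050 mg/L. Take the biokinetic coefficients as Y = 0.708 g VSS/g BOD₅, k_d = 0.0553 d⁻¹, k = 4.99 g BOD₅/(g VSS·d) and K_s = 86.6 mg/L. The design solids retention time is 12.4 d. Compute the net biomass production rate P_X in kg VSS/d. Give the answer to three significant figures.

From the Monod/SRT balance for a CMAS, S = K_s·(1+k_d θ_c)/[θ_c·(Y k − k_d) − 1] = 86.6 × (1 + 0.0553 × 12.4) / [12.4 × (0.708 × 4.99 − 0.0553) − 1] = 146.0 / 42.12 = 3.466 mg/L.
The observed yield is Y_obs = Y/(1 + k_d·θ_c) = 0.708 / (1 + 0.0553 × 12.4) = 0.708 / 1.686 = 0.4200 g VSS per g BOD₅ removed.
Q·(S₀ − S) = 1120 × (1050 − 3.47) × 10⁻³ = 1172 kg/d removed.
Net biomass production P_X = Y_obs × Q·(S₀ − S) = 0.4200 × 1172 = 492.3 kg VSS/d.

P_X ≈ 492 kg VSS/d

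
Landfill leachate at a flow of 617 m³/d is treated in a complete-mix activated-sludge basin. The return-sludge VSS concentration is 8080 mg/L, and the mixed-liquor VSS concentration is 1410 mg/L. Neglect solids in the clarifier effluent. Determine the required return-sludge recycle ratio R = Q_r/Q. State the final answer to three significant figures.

R = Q_r/Q = X/(X_r − X) = 1410 / (8080 − 1410) = 0.2114.

R ≈ 0.211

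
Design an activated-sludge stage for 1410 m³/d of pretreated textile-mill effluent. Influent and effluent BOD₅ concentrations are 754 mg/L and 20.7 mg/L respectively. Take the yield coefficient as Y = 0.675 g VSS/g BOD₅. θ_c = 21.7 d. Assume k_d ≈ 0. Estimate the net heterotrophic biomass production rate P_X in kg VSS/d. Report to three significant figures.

P_X ≈ 698 kg VSS/d

No decay correction is needed, so Y_obs = Y = 0.675.
Substrate removed = Q·(S₀ − S) = 1410 m³/d × (754 − 20.7) g/m³ = 1.03×10^6 g/d = 1034 kg/d.
P_X = Y_obs · Q(S₀ − S) = 0.6750 × 1034 = 697.9 kg VSS/d.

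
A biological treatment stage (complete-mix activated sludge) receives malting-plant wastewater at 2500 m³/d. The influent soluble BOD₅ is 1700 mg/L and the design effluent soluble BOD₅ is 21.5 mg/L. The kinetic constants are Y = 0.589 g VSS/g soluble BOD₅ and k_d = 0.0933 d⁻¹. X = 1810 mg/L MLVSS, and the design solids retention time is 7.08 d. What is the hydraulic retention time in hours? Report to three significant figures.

Steady-state biomass mass balance: V·X·(1 + k_d·θ_c) = Y·Q·(S₀ − S)·θ_c, so V = 0.589 × 2500 × (1700 − 21.5) × 7.08 / [1810 × (1 + 0.0933 × 7.08)] = 1.75×10^7 / 3006 = 5822 m³.
τ = V/Q = 5822/2500 = 2.329 d, or 55.89 h.

τ ≈ 55.9 h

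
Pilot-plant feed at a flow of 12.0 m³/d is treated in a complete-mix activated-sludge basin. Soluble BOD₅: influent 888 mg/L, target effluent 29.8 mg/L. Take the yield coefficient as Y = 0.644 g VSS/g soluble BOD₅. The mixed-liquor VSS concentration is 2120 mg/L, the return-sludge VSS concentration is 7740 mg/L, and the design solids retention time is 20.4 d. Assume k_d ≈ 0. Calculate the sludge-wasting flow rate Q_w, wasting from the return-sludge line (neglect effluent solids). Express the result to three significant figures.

With k_d = 0 the design equation reduces to V = Y Q (S₀−S) θ_c / X = 0.644 × 12.0 × (888 − 29.8) × 20.4 / 2120 = 63.82 m³.
θ_c = V·X/(Q_w·X_r) when wasting from the recycle, so Q_w = V·X/(θ_c·X_r) = 63.82 × 2120 / (20.4 × 7740) = 0.8569 m³/d.

Q_w ≈ 0.857 m³/d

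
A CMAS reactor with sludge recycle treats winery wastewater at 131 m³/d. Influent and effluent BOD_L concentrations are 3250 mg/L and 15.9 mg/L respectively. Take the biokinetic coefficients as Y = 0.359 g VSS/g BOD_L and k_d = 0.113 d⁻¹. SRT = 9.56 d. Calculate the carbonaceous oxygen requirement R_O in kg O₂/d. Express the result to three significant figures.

Correct the yield for decay: Y_obs = Y/(1 + k_d θ_c) = 0.359 / (1 + 0.113 × 9.56) = 0.359 / 2.080 = 0.1726.
Mass of BOD_L removed per day: Q(S₀ − S) = 131 × 3234 g/m³ = 423.7 kg/d.
Biomass synthesised: P_X = Y_obs × 423.7 = 73.11 kg VSS/d.
Carbonaceous O₂ demand = substrate oxidised − cell-mass equivalent = 423.7 − 1.42 × 73.11 = 319.8 kg O₂/d.

R_O ≈ 320 kg O₂/d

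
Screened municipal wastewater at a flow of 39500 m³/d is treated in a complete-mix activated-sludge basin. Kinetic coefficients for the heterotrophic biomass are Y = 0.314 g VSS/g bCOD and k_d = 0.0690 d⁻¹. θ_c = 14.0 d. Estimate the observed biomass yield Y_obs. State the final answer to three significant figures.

Correct the yield for decay: Y_obs = Y/(1 + k_d θ_c) = 0.314 / (1 + 0.0690 × 14.0) = 0.314 / 1.966 = 0.1597.

Y_obs ≈ 0.160 g VSS/g bCOD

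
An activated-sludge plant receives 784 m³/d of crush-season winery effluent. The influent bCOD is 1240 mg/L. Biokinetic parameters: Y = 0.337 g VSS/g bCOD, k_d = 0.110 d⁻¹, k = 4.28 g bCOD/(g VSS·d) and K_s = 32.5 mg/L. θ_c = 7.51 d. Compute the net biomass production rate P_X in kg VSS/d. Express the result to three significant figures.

For a completely mixed reactor with recycle the Lawrence–McCarty relation gives S = K_s·(1 + k_d·θ_c) / [θ_c·(Y·k − k_d) − 1] = 32.5 × (1 + 0.110 × 7.51) / [7.51 × (0.337 × 4.28 − 0.110) − 1] = 59.35 / 9.006 = 6.590 mg/L.
Observed yield with endogenous decay: Y_obs = Y / (1 + k_d·θ_c) = 0.337 / (1 + 0.110 × 7.51) = 0.337 / 1.826 = 0.1845 g VSS/g bCOD.
Mass of bCOD removed per day: Q(S₀ − S) = 784 × 1233 g/m³ = 967.0 kg/d.
P_X = Y_obs · Q(S₀ − S) = 0.1845 × 967.0 = 178.5 kg VSS/d.

P_X ≈ 178 kg VSS/d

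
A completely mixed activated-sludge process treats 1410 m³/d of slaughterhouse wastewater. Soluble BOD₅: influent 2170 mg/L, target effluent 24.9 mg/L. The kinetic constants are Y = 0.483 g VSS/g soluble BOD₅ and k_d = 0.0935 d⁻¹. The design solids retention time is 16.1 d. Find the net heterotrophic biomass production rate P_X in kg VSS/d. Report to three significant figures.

The observed yield is Y_obs = Y/(1 + k_d·θ_c) = 0.483 / (1 + 0.0935 × 16.1) = 0.483 / 2.505 = 0.1928 g VSS per g soluble BOD₅ removed.
Q·(S₀ − S) = 1410 × (2170 − 24.9) × 10⁻³ = 3025 kg/d removed.
So the net sludge growth is P_X = 0.1928 × 3025 = 583.1 kg VSS/d.

P_X ≈ 583 kg VSS/d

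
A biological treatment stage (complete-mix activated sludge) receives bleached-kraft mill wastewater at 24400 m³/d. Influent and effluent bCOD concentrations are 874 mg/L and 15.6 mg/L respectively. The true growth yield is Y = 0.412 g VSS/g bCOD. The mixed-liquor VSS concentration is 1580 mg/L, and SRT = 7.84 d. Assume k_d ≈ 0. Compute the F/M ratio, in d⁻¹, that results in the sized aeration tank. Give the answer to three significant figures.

With k_d = 0 the design equation reduces to V = Y Q (S₀−S) θ_c / X = 0.412 × 24400 × (874 − 15.6) × 7.84 / 1580 = 42819 m³.
F/M = applied load / biomass = Q·S₀/(V·X) = 24400 × 874 / (42819 × 1580) = 0.3152 d⁻¹.

F/M ≈ 0.315 d⁻¹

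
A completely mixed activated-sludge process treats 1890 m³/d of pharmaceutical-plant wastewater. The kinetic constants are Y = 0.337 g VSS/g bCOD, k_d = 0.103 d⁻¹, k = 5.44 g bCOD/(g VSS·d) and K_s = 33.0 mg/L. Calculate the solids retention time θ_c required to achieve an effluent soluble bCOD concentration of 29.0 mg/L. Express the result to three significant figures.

Specific growth rate at S = 29.0 mg/L: μ = YkS/(K_s+S) = 0.337·5.44·29.0/(33.0+29.0) = 0.8575 d⁻¹.
Then 1/θ_c = μ − k_d = 0.8575 − 0.103 = 0.7545 d⁻¹, giving θ_c = 1.325 d.

θ_c ≈ 1.33 d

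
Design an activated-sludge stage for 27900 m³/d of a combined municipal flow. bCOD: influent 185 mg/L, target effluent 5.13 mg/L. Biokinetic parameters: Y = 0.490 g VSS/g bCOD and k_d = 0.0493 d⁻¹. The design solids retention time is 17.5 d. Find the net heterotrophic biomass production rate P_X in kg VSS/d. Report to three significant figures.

P_X ≈ 1320 kg VSS/d

Y_obs = Y / (1 + k_d θ_c) = 0.490 / (1 + 0.0493 × 17.5) = 0.490 / 1.863 = 0.2631.
Q·(S₀ − S) = 27900 × (185 − 5.13) × 10⁻³ = 5018 kg/d removed.
So the net sludge growth is P_X = 0.2631 × 5018 = 1320 kg VSS/d.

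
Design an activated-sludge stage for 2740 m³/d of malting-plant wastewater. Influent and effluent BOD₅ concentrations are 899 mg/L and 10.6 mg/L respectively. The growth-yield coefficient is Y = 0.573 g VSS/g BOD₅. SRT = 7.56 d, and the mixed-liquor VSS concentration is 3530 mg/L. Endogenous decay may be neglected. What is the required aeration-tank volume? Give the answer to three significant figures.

V ≈ 2990 m³

With k_d = 0 the design equation reduces to V = Y Q (S₀−S) θ_c / X = 0.573 × 2740 × (899 − 10.6) × 7.56 / 3530 = 2987 m³.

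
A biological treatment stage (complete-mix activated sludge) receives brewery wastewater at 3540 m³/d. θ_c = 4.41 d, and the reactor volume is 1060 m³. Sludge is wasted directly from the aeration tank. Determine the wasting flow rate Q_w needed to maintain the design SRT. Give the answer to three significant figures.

With mixed-liquor wasting, θ_c = V/Q_w, so Q_w = V/θ_c = 1060/4.41 = 240.4 m³/d.

Q_w ≈ 240 m³/d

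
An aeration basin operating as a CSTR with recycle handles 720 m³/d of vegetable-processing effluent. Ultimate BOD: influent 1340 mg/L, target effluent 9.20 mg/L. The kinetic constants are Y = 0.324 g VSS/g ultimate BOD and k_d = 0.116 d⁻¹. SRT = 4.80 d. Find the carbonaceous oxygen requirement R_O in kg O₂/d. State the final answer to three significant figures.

R_O ≈ 675 kg O₂/d

Correct the yield for decay: Y_obs = Y/(1 + k_d θ_c) = 0.324 / (1 + 0.116 × 4.80) = 0.324 / 1.557 = 0.2081.
Substrate removed = Q·(S₀ − S) = 720 m³/d × (1340 − 9.20) g/m³ = 9.58×10^5 g/d = 958.2 kg/d.
Net sludge production P_X = 0.2081 × 958.2 = 199.4 kg VSS/d.
R_O = Q·ΔS − 1.42 P_X = 958.2 − 283.2 = 675.0 kg O₂/d.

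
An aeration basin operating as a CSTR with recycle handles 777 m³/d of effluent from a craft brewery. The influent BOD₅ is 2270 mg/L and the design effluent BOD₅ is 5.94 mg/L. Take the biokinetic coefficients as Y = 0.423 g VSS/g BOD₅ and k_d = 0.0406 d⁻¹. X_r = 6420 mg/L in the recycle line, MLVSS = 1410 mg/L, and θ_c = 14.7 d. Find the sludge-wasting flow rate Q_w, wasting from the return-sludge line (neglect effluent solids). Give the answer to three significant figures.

From the SRT design equation V = Y Q (S₀−S) θ_c / [X (1 + k_d θ_c)] = 0.423 × 777 × (2270 − 5.94) × 14.7 / [1410 × (1 + 0.0406 × 14.7)] = 1.09×10^7 / 2252 = 4858 m³.
θ_c = V·X/(Q_w·X_r) when wasting from the recycle, so Q_w = V·X/(θ_c·X_r) = 4858 × 1410 / (14.7 × 6420) = 72.59 m³/d.

Q_w ≈ 72.6 m³/d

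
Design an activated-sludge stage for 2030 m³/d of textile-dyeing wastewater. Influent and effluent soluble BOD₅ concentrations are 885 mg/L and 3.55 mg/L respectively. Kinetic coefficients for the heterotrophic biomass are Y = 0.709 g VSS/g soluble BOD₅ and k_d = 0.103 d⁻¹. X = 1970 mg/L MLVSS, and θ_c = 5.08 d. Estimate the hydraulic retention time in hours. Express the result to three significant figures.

From the SRT design equation V = Y Q (S₀−S) θ_c / [X (1 + k_d θ_c)] = 0.709 × 2030 × (885 − 3.55) × 5.08 / [1970 × (1 + 0.103 × 5.08)] = 6.44×10^6 / 3001 = 2148 m³.
Hydraulic retention time τ = V/Q = 2148 / 2030 = 1.058 d = 25.39 h.

τ ≈ 25.4 h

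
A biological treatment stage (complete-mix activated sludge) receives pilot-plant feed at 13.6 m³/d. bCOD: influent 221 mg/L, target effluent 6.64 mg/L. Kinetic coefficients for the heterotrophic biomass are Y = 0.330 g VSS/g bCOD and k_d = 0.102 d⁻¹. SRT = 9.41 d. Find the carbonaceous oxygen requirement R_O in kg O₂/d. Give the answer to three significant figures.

R_O ≈ 2.22 kg O₂/d

The observed yield is Y_obs = Y/(1 + k_d·θ_c) = 0.330 / (1 + 0.102 × 9.41) = 0.330 / 1.960 = 0.1684 g VSS per g bCOD removed.
Substrate removed = Q·(S₀ − S) = 13.6 m³/d × (221 − 6.64) g/m³ = 2.92×10^3 g/d = 2.915 kg/d.
P_X = Y_obs·Q·(S₀ − S) = 0.1684 × 2.915 = 0.4909 kg VSS/d.
R_O = Q·(S₀ − S) − 1.42·P_X = 2.915 − 1.42 × 0.4909 = 2.218 kg O₂/d.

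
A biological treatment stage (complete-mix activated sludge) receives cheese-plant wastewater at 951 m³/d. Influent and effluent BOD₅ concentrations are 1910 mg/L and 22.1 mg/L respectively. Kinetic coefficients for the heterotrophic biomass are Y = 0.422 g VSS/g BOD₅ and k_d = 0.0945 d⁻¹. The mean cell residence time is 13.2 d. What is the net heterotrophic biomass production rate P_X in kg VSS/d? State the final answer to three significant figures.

Observed yield with endogenous decay: Y_obs = Y / (1 + k_d·θ_c) = 0.422 / (1 + 0.0945 × 13.2) = 0.422 / 2.247 = 0.1878 g VSS/g BOD₅.
Substrate removed = Q·(S₀ − S) = 951 m³/d × (1910 − 22.1) g/m³ = 1.8×10^6 g/d = 1795 kg/d.
Net biomass production P_X = Y_obs × Q·(S₀ − S) = 0.1878 × 1795 = 337.1 kg VSS/d.

P_X ≈ 337 kg VSS/d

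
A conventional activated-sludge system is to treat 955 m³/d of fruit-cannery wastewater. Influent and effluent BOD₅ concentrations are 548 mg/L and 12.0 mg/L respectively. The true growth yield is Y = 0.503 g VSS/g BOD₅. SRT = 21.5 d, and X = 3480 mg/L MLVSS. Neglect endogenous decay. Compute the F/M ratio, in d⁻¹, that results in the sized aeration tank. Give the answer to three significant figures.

V·X = Y·Q·ΔS·θ_c gives V = 0.503 × 955 × (548 − 12.0) × 21.5 / 3480 = 1591 m³.
F/M = Q·S₀ / (V·X) = 955 × 548 / (1591 × 3480) = 0.09454 g BOD₅·(g VSS·d)⁻¹.

F/M ≈ 0.0945 d⁻¹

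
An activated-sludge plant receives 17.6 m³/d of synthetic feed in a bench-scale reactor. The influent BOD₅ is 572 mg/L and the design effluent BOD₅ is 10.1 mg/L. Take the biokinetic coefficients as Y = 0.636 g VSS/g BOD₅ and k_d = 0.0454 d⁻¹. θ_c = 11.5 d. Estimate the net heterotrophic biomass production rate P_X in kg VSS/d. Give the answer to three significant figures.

P_X ≈ 4.13 kg VSS/d

The observed yield is Y_obs = Y/(1 + k_d·θ_c) = 0.636 / (1 + 0.0454 × 11.5) = 0.636 / 1.522 = 0.4178 g VSS per g BOD₅ removed.
Q·(S₀ − S) = 17.6 × (572 − 10.1) × 10⁻³ = 9.889 kg/d removed.
So the net sludge growth is P_X = 0.4178 × 9.889 = 4.132 kg VSS/d.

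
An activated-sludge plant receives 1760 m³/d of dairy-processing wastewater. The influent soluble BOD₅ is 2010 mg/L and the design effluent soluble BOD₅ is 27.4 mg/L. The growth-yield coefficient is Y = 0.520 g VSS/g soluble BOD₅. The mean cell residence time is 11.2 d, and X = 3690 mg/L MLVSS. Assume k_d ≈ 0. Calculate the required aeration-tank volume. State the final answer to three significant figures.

V ≈ 5510 m³

Biomass mass balance (decay neglected): V·X = Y·Q·(S₀ − S)·θ_c, so V = 0.520 × 1760 × (2010 − 27.4) × 11.2 / 3690 = 5507 m³.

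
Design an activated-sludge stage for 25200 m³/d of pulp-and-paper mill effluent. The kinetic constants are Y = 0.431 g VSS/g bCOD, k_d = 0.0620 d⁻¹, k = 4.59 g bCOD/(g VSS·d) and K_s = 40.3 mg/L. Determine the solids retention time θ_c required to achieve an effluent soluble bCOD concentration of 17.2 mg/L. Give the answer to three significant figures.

θ_c ≈ 1.89 d

Specific growth rate at S = 17.2 mg/L: μ = YkS/(K_s+S) = 0.431·4.59·17.2/(40.3+17.2) = 0.5918 d⁻¹.
θ_c = 1/(μ − k_d) = 1/(0.5918 − 0.0620) = 1/0.5298 = 1.888 d.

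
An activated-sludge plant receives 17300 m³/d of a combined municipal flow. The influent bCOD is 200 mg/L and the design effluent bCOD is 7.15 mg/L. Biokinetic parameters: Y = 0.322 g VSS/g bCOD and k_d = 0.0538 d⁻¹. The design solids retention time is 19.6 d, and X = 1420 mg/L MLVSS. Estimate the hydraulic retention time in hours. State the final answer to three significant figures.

Rearranging the biomass balance for a CMAS with decay, V = Y·Q·ΔS·θ_c / [X·(1+k_d θ_c)] = 0.322 × 17300 × (200 − 7.15) × 19.6 / [1420 × (1 + 0.0538 × 19.6)] = 2.11×10^7 / 2917 = 7218 m³.
τ = V/Q = 7218/17300 = 0.4172 d, or 10.01 h.

τ ≈ 10.0 h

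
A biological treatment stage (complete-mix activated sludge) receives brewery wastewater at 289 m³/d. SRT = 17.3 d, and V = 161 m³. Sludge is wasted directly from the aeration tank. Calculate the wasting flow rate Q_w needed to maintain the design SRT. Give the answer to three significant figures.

For wasting at MLVSS concentration, Q_w = V/θ_c = 161.0/17.3 = 9.306 m³/d.

Q_w ≈ 9.31 m³/d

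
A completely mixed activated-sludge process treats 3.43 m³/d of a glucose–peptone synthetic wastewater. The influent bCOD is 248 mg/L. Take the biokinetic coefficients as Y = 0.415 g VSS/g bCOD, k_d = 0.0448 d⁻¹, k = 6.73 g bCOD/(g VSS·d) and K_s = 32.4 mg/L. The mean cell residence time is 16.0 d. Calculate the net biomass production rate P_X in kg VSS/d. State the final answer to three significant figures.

P_X ≈ 0.205 kg VSS/d

Effluent substrate depends only on kinetics and SRT: S = K_s(1 + k_d θ_c) / [θ_c(Yk − k_d) − 1] = 32.4 × (1 + 0.0448 × 16.0) / [16.0 × (0.415 × 6.73 − 0.0448) − 1] = 55.62 / 42.97 = 1.294 mg/L.
Observed yield with endogenous decay: Y_obs = Y / (1 + k_d·θ_c) = 0.415 / (1 + 0.0448 × 16.0) = 0.415 / 1.717 = 0.2417 g VSS/g bCOD.
Substrate removed = Q·(S₀ − S) = 3.43 m³/d × (248 − 1.29) g/m³ = 8.46×10^2 g/d = 0.8462 kg/d.
P_X = Y_obs · Q(S₀ − S) = 0.2417 × 0.8462 = 0.2046 kg VSS/d.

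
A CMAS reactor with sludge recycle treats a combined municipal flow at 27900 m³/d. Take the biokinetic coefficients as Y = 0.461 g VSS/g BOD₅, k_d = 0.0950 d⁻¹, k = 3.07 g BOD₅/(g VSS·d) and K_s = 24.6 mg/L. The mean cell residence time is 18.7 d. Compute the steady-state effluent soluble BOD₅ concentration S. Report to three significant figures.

S ≈ 2.88 mg/L

For a completely mixed reactor with recycle the Lawrence–McCarty relation gives S = K_s·(1 + k_d·θ_c) / [θ_c·(Y·k − k_d) − 1] = 24.6 × (1 + 0.0950 × 18.7) / [18.7 × (0.461 × 3.07 − 0.0950) − 1] = 68.30 / 23.69 = 2.883 mg/L.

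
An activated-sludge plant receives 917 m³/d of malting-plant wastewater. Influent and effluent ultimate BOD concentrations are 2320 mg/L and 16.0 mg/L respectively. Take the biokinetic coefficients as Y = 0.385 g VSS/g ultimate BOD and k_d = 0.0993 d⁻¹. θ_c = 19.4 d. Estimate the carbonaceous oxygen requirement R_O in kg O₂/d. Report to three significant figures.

Correct the yield for decay: Y_obs = Y/(1 + k_d θ_c) = 0.385 / (1 + 0.0993 × 19.4) = 0.385 / 2.926 = 0.1316.
Mass of ultimate BOD removed per day: Q(S₀ − S) = 917 × 2304 g/m³ = 2113 kg/d.
Biomass synthesised: P_X = Y_obs × 2113 = 278.0 kg VSS/d.
R_O = Q·(S₀ − S) − 1.42·P_X = 2113 − 1.42 × 278.0 = 1718 kg O₂/d.

R_O ≈ 1720 kg O₂/d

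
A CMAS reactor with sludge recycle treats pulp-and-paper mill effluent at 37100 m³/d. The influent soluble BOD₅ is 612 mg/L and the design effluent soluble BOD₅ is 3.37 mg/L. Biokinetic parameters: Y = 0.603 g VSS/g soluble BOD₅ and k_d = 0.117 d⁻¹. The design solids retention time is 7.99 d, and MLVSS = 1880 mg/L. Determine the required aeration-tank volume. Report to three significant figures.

V ≈ 29900 m³

From the SRT design equation V = Y Q (S₀−S) θ_c / [X (1 + k_d θ_c)] = 0.603 × 37100 × (612 − 3.37) × 7.99 / [1880 × (1 + 0.117 × 7.99)] = 1.09×10^8 / 3637 = 29908 m³.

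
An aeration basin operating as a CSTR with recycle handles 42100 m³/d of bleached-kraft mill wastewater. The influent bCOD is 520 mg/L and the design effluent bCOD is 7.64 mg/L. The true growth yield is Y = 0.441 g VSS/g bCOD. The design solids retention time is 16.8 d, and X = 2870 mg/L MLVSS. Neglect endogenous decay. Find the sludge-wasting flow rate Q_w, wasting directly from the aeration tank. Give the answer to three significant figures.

Biomass mass balance (decay neglected): V·X = Y·Q·(S₀ − S)·θ_c, so V = 0.441 × 42100 × (520 − 7.64) × 16.8 / 2870 = 55683 m³.
For wasting at MLVSS concentration, Q_w = V/θ_c = 55683/16.8 = 3314 m³/d.

Q_w ≈ 3310 m³/d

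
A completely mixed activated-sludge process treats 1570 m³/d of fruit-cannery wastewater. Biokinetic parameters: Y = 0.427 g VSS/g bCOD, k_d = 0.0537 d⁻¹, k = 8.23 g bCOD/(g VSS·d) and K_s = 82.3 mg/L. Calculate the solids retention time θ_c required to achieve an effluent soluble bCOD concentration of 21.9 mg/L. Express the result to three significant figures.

θ_c ≈ 1.46 d

From 1/θ_c = Y·k·S/(K_s + S) − k_d: Y·k·S/(K_s+S) = 0.427 × 8.23 × 21.9 / (82.3 + 21.9) = 0.7386 d⁻¹.
Then 1/θ_c = μ − k_d = 0.7386 − 0.0537 = 0.6849 d⁻¹, giving θ_c = 1.460 d.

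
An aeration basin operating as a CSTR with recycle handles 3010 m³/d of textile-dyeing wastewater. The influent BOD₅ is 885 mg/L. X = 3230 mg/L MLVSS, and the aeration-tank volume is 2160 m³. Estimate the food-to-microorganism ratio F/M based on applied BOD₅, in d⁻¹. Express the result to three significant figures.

F/M ≈ 0.382 d⁻¹

F/M = applied load / biomass = Q·S₀/(V·X) = 3010 × 885 / (2160 × 3230) = 0.3818 d⁻¹.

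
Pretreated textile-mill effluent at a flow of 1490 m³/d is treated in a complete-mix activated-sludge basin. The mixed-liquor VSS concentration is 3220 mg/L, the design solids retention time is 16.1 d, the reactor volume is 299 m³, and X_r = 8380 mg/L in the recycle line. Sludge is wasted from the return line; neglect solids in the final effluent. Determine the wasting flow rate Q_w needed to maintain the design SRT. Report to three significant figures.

Wasting from the return line (neglecting effluent solids): Q_w = V·X / (θ_c·X_r) = 299.0 × 3220 / (16.1 × 8380) = 7.136 m³/d.

Q_w ≈ 7.14 m³/d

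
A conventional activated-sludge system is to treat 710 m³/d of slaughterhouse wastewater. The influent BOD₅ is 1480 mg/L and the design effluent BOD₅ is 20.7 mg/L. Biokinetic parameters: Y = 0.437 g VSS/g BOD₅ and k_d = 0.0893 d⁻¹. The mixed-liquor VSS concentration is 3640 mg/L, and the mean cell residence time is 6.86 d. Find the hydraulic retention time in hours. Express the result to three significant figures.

τ ≈ 17.9 h

From the SRT design equation V = Y Q (S₀−S) θ_c / [X (1 + k_d θ_c)] = 0.437 × 710 × (1480 − 20.7) × 6.86 / [3640 × (1 + 0.0893 × 6.86)] = 3.11×10^6 / 5870 = 529.2 m³.
τ = V/Q = 529.2/710 = 0.7453 d, or 17.89 h.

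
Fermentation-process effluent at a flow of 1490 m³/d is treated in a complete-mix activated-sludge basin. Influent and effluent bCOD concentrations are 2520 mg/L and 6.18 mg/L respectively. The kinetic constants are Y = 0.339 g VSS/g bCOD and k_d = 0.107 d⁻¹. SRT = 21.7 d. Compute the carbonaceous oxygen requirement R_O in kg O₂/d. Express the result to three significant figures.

R_O ≈ 3200 kg O₂/d

Correct the yield for decay: Y_obs = Y/(1 + k_d θ_c) = 0.339 / (1 + 0.107 × 21.7) = 0.339 / 3.322 = 0.1021.
Substrate removed = Q·(S₀ − S) = 1490 m³/d × (2520 − 6.18) g/m³ = 3.75×10^6 g/d = 3746 kg/d.
Net sludge production P_X = 0.1021 × 3746 = 382.2 kg VSS/d.
Carbonaceous O₂ demand = substrate oxidised − cell-mass equivalent = 3746 − 1.42 × 382.2 = 3203 kg O₂/d.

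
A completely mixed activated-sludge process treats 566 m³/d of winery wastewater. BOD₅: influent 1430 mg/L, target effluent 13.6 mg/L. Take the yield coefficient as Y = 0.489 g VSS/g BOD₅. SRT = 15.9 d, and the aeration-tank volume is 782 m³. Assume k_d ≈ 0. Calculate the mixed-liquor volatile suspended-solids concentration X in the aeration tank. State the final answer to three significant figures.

X ≈ 7970 mg/L

Without decay, X = Y Q (S₀−S) θ_c / V = 0.489 × 566 × (1430 − 13.6) × 15.9 / 782 = 7971 mg/L.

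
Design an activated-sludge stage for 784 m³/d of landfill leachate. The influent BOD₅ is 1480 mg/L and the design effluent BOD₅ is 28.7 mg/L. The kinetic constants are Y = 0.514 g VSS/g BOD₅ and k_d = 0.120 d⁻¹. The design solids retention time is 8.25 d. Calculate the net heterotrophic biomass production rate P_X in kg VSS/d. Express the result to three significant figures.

The observed yield is Y_obs = Y/(1 + k_d·θ_c) = 0.514 / (1 + 0.120 × 8.25) = 0.514 / 1.990 = 0.2583 g VSS per g BOD₅ removed.
Substrate removed = Q·(S₀ − S) = 784 m³/d × (1480 − 28.7) g/m³ = 1.14×10^6 g/d = 1138 kg/d.
P_X = Y_obs · Q(S₀ − S) = 0.2583 × 1138 = 293.9 kg VSS/d.

P_X ≈ 294 kg VSS/d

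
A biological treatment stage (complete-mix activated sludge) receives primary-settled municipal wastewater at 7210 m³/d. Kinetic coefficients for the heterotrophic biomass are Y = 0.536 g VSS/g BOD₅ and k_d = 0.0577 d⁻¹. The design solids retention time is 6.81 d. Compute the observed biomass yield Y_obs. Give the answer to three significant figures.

Y_obs ≈ 0.385 g VSS/g BOD₅

Correct the yield for decay: Y_obs = Y/(1 + k_d θ_c) = 0.536 / (1 + 0.0577 × 6.81) = 0.536 / 1.393 = 0.3848.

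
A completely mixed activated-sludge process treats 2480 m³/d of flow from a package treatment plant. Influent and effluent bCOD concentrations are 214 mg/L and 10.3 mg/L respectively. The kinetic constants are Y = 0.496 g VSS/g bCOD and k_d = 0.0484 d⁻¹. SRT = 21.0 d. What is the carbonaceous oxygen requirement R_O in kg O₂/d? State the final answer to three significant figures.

R_O ≈ 329 kg O₂/d

Observed yield with endogenous decay: Y_obs = Y / (1 + k_d·θ_c) = 0.496 / (1 + 0.0484 × 21.0) = 0.496 / 2.016 = 0.2460 g VSS/g bCOD.
ΔS = 214 − 10.3 = 203.7 mg/L, so the substrate removal rate is 2480 × 203.7/1000 = 505.2 kg bCOD/d.
P_X = Y_obs·Q·(S₀ − S) = 0.2460 × 505.2 = 124.3 kg VSS/d.
R_O = Q·(S₀ − S) − 1.42·P_X = 505.2 − 1.42 × 124.3 = 328.7 kg O₂/d.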